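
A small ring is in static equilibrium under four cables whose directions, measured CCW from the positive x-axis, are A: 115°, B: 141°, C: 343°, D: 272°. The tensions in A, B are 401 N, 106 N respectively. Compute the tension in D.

Resolve: ΣF_x = 401 cos 115° + 106 cos 141° + T_C cos 343° + T_D cos 272° = 0.
        ΣF_y = 401 sin 115° + 106 sin 141° + T_C sin 343° + T_D sin 272° = 0.
The known terms sum to (-251.8, 430.1) N, so 0.9563 T_C + 0.0349 T_D = 251.8 and -0.2924 T_C − 0.9994 T_D = -430.1.
Solving simultaneously: T_C = 250.3 N, T_D = 357.2 N.

T_D ≈ 357 N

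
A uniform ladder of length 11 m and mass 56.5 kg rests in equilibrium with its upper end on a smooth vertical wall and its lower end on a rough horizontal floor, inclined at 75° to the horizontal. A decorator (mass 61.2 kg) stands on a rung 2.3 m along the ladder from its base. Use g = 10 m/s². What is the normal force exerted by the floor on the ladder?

N_floor ≈ 1180 N

ΣF_y = 0: N_floor = 56.5×10 + 61.2×10 = 1177 N.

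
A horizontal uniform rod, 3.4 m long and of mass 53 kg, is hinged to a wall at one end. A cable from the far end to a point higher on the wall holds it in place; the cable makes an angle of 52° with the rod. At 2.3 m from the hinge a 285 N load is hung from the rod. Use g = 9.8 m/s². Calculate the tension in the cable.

Take torques about the hinge: T sin 52° · 3.4 = 53×9.8×1.7 + 285×2.3 = 1538.5 N·m.
So T = 1538.5 / (0.7880 × 3.4) = 574.22 N.

T ≈ 574 N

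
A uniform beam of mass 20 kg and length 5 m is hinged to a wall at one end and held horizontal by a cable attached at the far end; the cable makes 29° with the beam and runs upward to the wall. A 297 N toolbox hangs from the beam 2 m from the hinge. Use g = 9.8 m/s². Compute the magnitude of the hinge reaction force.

|H| ≈ 479 N

Take torques about the hinge: T sin 29° · 5 = 20×9.8×2.5 + 297×2 = 1084 N·m.
So T = 1084 / (0.4848 × 5) = 447.19 N.
ΣF_x = 0: H_x = T cos 29° = 391.12 N.
ΣF_y = 0: H_y = (20×9.8 + 297) − T sin 29° = 493 − 216.8 = 276.2 N.
|H| = √(H_x² + H_y²) = √((391.12)² + (276.2)²) = 478.81 N.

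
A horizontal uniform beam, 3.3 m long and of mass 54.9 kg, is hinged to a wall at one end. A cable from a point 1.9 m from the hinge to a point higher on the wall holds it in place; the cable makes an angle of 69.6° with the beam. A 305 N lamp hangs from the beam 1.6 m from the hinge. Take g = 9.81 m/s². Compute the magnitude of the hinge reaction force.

Take torques about the hinge: T sin 69.6° · 1.9 = 54.9×9.81×1.65 + 305×1.6 = 1376.6 N·m.
So T = 1376.6 / (0.9373 × 1.9) = 773.03 N.
ΣF_x = 0: H_x = T cos 69.6° = 269.46 N.
ΣF_y = 0: H_y = (54.9×9.81 + 305) − T sin 69.6° = 843.57 − 724.55 = 119.02 N.
|H| = √(H_x² + H_y²) = √((269.46)² + (119.02)²) = 294.57 N.

|H| ≈ 295 N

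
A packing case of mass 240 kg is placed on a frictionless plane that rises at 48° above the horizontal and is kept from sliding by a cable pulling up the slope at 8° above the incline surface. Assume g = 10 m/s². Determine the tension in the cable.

Take axes along and perpendicular to the incline. Weight components: W sin 48° = 1784 N down-slope, W cos 48° = 1606 N into the surface.
Along incline: T cos 8° = W sin 48° → T = 1801 N.
Perpendicular: N = W cos 48° − T sin 8° = 1355 N.

T ≈ 1800 N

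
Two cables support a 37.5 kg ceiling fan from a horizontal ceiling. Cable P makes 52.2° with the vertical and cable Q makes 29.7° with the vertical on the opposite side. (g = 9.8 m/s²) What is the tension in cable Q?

T_Q ≈ 293 N

Angles from the horizontal: cable P is 90° − 52.2° = 37.8°, cable Q is 90° − 29.7° = 60.3°.
Weight W = 37.5 × 9.8 = 367.5 N acts straight down.
Horizontal: T_P cos 37.8° = T_Q cos 60.3°  →  T_P = 0.627 T_Q.
Vertical: T_P sin 37.8° + T_Q sin 60.3° = 367.5.
Substituting the horizontal relation into the vertical equation gives 1.253 T_Q = 367.5, so T_Q = 293.3 N.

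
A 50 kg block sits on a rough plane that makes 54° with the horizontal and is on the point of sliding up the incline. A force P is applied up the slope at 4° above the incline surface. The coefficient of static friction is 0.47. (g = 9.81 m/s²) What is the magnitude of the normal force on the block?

On the verge of sliding up the incline, friction equals μN and acts down the slope.
Perpendicular: N + P sin 4° = W cos 54° = 288.3 N.
Along incline: P cos 4° = W sin 54° + μN  with W sin 54° = 396.8 N.
Solving the pair for P and N: P = 516.6 N, N = 252.3 N (and f = μN = 118.6 N).

N ≈ 252 N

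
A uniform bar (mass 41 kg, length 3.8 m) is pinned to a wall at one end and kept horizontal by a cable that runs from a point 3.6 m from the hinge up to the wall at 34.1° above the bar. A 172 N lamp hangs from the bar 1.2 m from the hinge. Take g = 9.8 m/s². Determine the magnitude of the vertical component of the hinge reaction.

Take torques about the hinge: T sin 34.1° · 3.6 = 41×9.8×1.9 + 172×1.2 = 969.82 N·m.
So T = 969.82 / (0.5606 × 3.6) = 480.51 N.
ΣF_y = 0: H_y = (41×9.8 + 172) − T sin 34.1° = 573.8 − 269.39 = 304.41 N.

|H_y| ≈ 304 N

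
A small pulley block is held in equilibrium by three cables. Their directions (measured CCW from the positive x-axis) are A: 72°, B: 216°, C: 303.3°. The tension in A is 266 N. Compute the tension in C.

Resolve: ΣF_x = 266 cos 72° + T_B cos 216° + T_C cos 303.3° = 0.
        ΣF_y = 266 sin 72° + T_B sin 216° + T_C sin 303.3° = 0.
The known terms sum to (82.2, 253) N, so -0.8090 T_B + 0.5490 T_C = -82.2 and -0.5878 T_B − 0.8358 T_C = -253.
Solving simultaneously: T_B = 207.8 N, T_C = 156.5 N.

T_C ≈ 157 N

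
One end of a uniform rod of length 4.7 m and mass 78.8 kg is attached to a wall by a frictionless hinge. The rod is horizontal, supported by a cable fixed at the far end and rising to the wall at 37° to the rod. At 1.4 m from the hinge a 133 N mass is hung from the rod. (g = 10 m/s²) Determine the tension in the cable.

Take torques about the hinge: T sin 37° · 4.7 = 78.8×10×2.35 + 133×1.4 = 2038 N·m.
So T = 2038 / (0.6018 × 4.7) = 720.52 N.

T ≈ 721 N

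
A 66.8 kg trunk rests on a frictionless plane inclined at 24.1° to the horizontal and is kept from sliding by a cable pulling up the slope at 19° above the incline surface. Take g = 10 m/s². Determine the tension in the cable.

T ≈ 288 N

Take axes along and perpendicular to the incline. Weight components: W sin 24.1° = 272.8 N down-slope, W cos 24.1° = 609.8 N into the surface.
Along incline: T cos 19° = W sin 24.1° → T = 288.5 N.
Perpendicular: N = W cos 24.1° − T sin 19° = 515.9 N.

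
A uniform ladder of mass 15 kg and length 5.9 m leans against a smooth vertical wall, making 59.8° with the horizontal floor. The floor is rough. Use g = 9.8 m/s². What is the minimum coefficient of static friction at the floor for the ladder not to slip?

ΣF_y = 0: N_floor = 15×9.8 = 147 N.
Torques about the foot: N_wall · 5.9 sin 59.8° = 15×9.8×2.95 cos 59.8° → N_wall = 42.778 N.
ΣF_x = 0: f_floor = N_wall = 42.778 N.
μ_min = f_floor / N_floor = 42.778 / 147 = 0.291.

μ_min ≈ 0.291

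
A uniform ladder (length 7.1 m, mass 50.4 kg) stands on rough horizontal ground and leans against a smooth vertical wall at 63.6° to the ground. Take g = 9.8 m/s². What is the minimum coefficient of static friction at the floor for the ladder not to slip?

ΣF_y = 0: N_floor = 50.4×9.8 = 493.92 N.
Torques about the foot: N_wall · 7.1 sin 63.6° = 50.4×9.8×3.55 cos 63.6° → N_wall = 122.59 N.
ΣF_x = 0: f_floor = N_wall = 122.59 N.
μ_min = f_floor / N_floor = 122.59 / 493.92 = 0.2482.

μ_min ≈ 0.248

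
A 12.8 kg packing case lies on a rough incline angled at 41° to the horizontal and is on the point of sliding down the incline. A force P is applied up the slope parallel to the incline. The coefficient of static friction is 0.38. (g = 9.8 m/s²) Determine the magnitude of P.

On the verge of sliding down the incline, friction equals μN and acts up the slope.
Perpendicular: N + P sin 0° = W cos 41° = 94.67 N.
Along incline: P cos 0° + μN = W sin 41° with W sin 41° = 82.3 N.
Solving the pair for P and N: P = 46.32 N, N = 94.67 N (and f = μN = 35.97 N).

P ≈ 46.3 N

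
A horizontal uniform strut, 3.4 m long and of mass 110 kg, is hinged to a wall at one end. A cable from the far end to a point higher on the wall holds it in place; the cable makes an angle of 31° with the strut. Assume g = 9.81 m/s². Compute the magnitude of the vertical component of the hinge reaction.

|H_y| ≈ 540 N

Take torques about the hinge: T sin 31° · 3.4 = 110×9.81×1.7 = 1834.5 N·m.
So T = 1834.5 / (0.5150 × 3.4) = 1047.6 N.
ΣF_y = 0: H_y = (110×9.81) − T sin 31° = 1079.1 − 539.55 = 539.55 N.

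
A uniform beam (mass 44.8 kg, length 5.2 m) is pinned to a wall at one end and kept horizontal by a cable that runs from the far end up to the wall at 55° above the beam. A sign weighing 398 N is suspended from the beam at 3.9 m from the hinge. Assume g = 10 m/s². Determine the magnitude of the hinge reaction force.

Take torques about the hinge: T sin 55° · 5.2 = 44.8×10×2.6 + 398×3.9 = 2717 N·m.
So T = 2717 / (0.8192 × 5.2) = 637.85 N.
ΣF_x = 0: H_x = T cos 55° = 365.86 N.
ΣF_y = 0: H_y = (44.8×10 + 398) − T sin 55° = 846 − 522.5 = 323.5 N.
|H| = √(H_x² + H_y²) = √((365.86)² + (323.5)²) = 488.37 N.

|H| ≈ 488 N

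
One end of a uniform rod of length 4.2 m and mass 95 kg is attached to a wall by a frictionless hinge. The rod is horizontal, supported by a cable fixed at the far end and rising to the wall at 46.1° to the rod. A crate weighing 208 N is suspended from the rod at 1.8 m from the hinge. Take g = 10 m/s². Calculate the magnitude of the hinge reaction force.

Take torques about the hinge: T sin 46.1° · 4.2 = 95×10×2.1 + 208×1.8 = 2369.4 N·m.
So T = 2369.4 / (0.7206 × 4.2) = 782.93 N.
ΣF_x = 0: H_x = T cos 46.1° = 542.89 N.
ΣF_y = 0: H_y = (95×10 + 208) − T sin 46.1° = 1158 − 564.14 = 593.86 N.
|H| = √(H_x² + H_y²) = √((542.89)² + (593.86)²) = 804.61 N.

|H| ≈ 805 N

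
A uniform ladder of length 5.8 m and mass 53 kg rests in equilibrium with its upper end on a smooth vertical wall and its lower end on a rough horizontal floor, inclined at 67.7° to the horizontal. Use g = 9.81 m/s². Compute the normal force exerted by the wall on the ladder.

Torques about the foot: N_wall · 5.8 sin 67.7° = 53×9.81×2.9 cos 67.7° → N_wall = 106.62 N.

N_wall ≈ 107 N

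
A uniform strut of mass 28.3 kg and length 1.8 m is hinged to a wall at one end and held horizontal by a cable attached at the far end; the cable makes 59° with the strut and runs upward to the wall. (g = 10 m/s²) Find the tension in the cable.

T ≈ 165 N

Take torques about the hinge: T sin 59° · 1.8 = 28.3×10×0.9 = 254.7 N·m.
So T = 254.7 / (0.8572 × 1.8) = 165.08 N.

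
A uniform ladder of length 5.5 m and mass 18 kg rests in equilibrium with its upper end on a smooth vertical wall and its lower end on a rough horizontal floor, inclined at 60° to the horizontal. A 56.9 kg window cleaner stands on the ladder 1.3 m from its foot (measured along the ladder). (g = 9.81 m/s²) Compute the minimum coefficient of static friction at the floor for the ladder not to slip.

μ_min ≈ 0.173

ΣF_y = 0: N_floor = 18×9.81 + 56.9×9.81 = 734.77 N.
Torques about the foot: N_wall · 5.5 sin 60° = 18×9.81×2.75 cos 60° + 56.9×9.81×1.3 cos 60° → N_wall = 127.15 N.
ΣF_x = 0: f_floor = N_wall = 127.15 N.
μ_min = f_floor / N_floor = 127.15 / 734.77 = 0.173.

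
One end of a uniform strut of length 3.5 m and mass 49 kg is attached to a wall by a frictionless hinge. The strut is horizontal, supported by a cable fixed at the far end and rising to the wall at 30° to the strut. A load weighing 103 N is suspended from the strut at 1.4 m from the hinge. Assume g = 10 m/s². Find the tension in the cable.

T ≈ 572 N

Take torques about the hinge: T sin 30° · 3.5 = 49×10×1.75 + 103×1.4 = 1001.7 N·m.
So T = 1001.7 / (0.5000 × 3.5) = 572.4 N.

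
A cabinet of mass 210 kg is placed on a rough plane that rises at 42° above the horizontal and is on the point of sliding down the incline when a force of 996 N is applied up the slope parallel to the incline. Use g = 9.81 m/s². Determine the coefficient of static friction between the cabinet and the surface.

μ ≈ 0.250

On the verge of sliding down the incline, friction is at its maximum μN and acts up the slope.
Perpendicular to incline: N = W cos 42° − P sin 0° = 1531 − 0 = 1531 N.
Along incline: P cos 0° + μN = W sin 42° → μ = (W sin 42° − P cos 0°) / N = 0.2498.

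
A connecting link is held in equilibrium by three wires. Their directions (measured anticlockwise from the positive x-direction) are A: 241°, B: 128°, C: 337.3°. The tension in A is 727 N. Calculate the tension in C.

T_C ≈ 1370 N

Resolve: ΣF_x = 727 cos 241° + T_B cos 128° + T_C cos 337.3° = 0.
        ΣF_y = 727 sin 241° + T_B sin 128° + T_C sin 337.3° = 0.
The known terms sum to (-352.5, -635.8) N, so -0.6157 T_B + 0.9225 T_C = 352.5 and 0.7880 T_B − 0.3859 T_C = 635.8.
Solving simultaneously: T_B = 1477 N, T_C = 1367 N.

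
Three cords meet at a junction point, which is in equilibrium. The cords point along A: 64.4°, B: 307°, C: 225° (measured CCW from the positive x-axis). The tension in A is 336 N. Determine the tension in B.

T_B ≈ 113 N

Resolve: ΣF_x = 336 cos 64.4° + T_B cos 307° + T_C cos 225° = 0.
        ΣF_y = 336 sin 64.4° + T_B sin 307° + T_C sin 225° = 0.
The known terms sum to (145.2, 303) N, so 0.6018 T_B − 0.7071 T_C = -145.2 and -0.7986 T_B − 0.7071 T_C = -303.
Solving simultaneously: T_B = 112.7 N, T_C = 301.2 N.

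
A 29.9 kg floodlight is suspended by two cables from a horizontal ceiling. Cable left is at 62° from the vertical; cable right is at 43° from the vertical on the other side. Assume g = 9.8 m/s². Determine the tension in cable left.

Angles from the horizontal: cable left is 90° − 62° = 28°, cable right is 90° − 43° = 47°.
Weight W = 29.9 × 9.8 = 293 N acts straight down.
Horizontal: T_left cos 28° = T_right cos 47°  →  T_right = 1.295 T_left.
Vertical: T_left sin 28° + T_right sin 47° = 293.
Substituting the horizontal relation into the vertical equation gives 1.416 T_left = 293, so T_left = 206.9 N.

T_left ≈ 207 N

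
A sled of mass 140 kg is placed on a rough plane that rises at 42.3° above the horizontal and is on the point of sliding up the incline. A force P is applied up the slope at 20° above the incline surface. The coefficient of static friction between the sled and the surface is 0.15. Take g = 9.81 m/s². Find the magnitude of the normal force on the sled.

N ≈ 644 N

On the verge of sliding up the incline, friction equals μN and acts down the slope.
Perpendicular: N + P sin 20° = W cos 42.3° = 1016 N.
Along incline: P cos 20° = W sin 42.3° + μN  with W sin 42.3° = 924.3 N.
Solving the pair for P and N: P = 1086 N, N = 644.2 N (and f = μN = 96.63 N).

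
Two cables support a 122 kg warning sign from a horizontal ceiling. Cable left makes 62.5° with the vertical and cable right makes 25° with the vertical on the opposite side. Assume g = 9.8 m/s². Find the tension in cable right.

Angles from the horizontal: cable left is 90° − 62.5° = 27.5°, cable right is 90° − 25° = 65°.
Weight W = 122 × 9.8 = 1196 N acts straight down.
Horizontal: T_left cos 27.5° = T_right cos 65°  →  T_left = 0.4765 T_right.
Vertical: T_left sin 27.5° + T_right sin 65° = 1196.
Substituting the horizontal relation into the vertical equation gives 1.126 T_right = 1196, so T_right = 1062 N.

T_right ≈ 1060 N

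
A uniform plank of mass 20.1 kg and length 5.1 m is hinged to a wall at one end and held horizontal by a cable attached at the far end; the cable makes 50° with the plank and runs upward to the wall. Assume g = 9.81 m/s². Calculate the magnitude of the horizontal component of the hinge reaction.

Take torques about the hinge: T sin 50° · 5.1 = 20.1×9.81×2.55 = 502.81 N·m.
So T = 502.81 / (0.7660 × 5.1) = 128.7 N.
ΣF_x = 0: H_x = T cos 50° = 82.727 N.

H_x ≈ 82.7 N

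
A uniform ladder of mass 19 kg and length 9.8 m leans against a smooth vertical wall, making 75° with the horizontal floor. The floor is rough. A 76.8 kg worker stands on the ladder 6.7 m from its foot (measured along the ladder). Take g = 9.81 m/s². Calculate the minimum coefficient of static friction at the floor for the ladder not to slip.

ΣF_y = 0: N_floor = 19×9.81 + 76.8×9.81 = 939.8 N.
Torques about the foot: N_wall · 9.8 sin 75° = 19×9.81×4.9 cos 75° + 76.8×9.81×6.7 cos 75° → N_wall = 162.99 N.
ΣF_x = 0: f_floor = N_wall = 162.99 N.
μ_min = f_floor / N_floor = 162.99 / 939.8 = 0.1734.

μ_min ≈ 0.173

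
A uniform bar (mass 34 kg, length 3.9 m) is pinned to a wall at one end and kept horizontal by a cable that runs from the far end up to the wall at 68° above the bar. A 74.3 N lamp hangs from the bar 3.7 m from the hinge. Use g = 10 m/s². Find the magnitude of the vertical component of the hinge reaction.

Take torques about the hinge: T sin 68° · 3.9 = 34×10×1.95 + 74.3×3.7 = 937.91 N·m.
So T = 937.91 / (0.9272 × 3.9) = 259.38 N.
ΣF_y = 0: H_y = (34×10 + 74.3) − T sin 68° = 414.3 − 240.49 = 173.81 N.

|H_y| ≈ 174 N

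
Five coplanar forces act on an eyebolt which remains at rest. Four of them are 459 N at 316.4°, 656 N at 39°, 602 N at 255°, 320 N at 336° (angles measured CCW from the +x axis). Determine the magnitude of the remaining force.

F ≈ 1160 N

Sum the known components: ΣF_x = 978.7 N, ΣF_y = -615.3 N.
For equilibrium the remaining force must supply (−ΣF_x, −ΣF_y) = (-978.7, 615.3) N.
Magnitude = √((-978.7)² + (615.3)²) = 1156 N; direction = atan2(615.3, -978.7) = 147.8°.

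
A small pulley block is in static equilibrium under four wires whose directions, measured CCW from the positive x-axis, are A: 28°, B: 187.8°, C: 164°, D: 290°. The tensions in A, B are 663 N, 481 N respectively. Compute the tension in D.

Resolve: ΣF_x = 663 cos 28° + 481 cos 187.8° + T_C cos 164° + T_D cos 290° = 0.
        ΣF_y = 663 sin 28° + 481 sin 187.8° + T_C sin 164° + T_D sin 290° = 0.
The known terms sum to (108.8, 246) N, so -0.9613 T_C + 0.3420 T_D = -108.8 and 0.2756 T_C − 0.9397 T_D = -246.
Solving simultaneously: T_C = 230.4 N, T_D = 329.4 N.

T_D ≈ 329 N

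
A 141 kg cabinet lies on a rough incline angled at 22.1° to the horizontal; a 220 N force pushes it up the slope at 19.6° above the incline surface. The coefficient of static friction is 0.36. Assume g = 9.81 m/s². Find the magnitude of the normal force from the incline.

N ≈ 1210 N

Axes along / perpendicular to the incline. W sin 22.1° = 520.4 N down-slope; W cos 22.1° = 1282 N into the surface.
Perpendicular: N = W cos 22.1° − P sin 19.6° = 1282 − 73.8 = 1208 N.
Along incline: P cos 19.6° + f = W sin 22.1° (friction acts up-slope) → f = 520.4 − 207.3 = 313.1 N.
|f| = 313.1 N ≤ μN = 434.8 N, so the cabinet is indeed static.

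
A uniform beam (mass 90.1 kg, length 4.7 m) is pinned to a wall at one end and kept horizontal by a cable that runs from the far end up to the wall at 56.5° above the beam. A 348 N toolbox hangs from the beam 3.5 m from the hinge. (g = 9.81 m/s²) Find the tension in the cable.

Take torques about the hinge: T sin 56.5° · 4.7 = 90.1×9.81×2.35 + 348×3.5 = 3295.1 N·m.
So T = 3295.1 / (0.8339 × 4.7) = 840.75 N.

T ≈ 841 N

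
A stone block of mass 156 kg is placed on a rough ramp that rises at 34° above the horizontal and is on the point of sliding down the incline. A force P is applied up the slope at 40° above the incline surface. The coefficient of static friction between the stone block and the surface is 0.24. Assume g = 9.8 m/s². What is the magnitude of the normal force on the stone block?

On the verge of sliding down the incline, friction equals μN and acts up the slope.
Perpendicular: N + P sin 40° = W cos 34° = 1267 N.
Along incline: P cos 40° + μN = W sin 34° with W sin 34° = 854.9 N.
Solving the pair for P and N: P = 900.2 N, N = 688.8 N (and f = μN = 165.3 N).

N ≈ 689 N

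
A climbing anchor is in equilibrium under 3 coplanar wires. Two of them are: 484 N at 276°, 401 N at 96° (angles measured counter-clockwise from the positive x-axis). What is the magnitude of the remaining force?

Sum the known components: ΣF_x = 8.676 N, ΣF_y = -82.55 N.
For equilibrium the remaining force must supply (−ΣF_x, −ΣF_y) = (-8.676, 82.55) N.
Magnitude = √((-8.676)² + (82.55)²) = 83 N; direction = atan2(82.55, -8.676) = 96.0°.

F ≈ 83 N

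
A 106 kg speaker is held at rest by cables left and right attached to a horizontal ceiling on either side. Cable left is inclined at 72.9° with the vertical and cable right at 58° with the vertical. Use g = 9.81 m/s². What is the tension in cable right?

Angles from the horizontal: cable left is 90° − 72.9° = 17.1°, cable right is 90° − 58° = 32°.
Weight W = 106 × 9.81 = 1040 N acts straight down.
Horizontal: T_left cos 17.1° = T_right cos 32°  →  T_left = 0.8873 T_right.
Vertical: T_left sin 17.1° + T_right sin 32° = 1040.
Substituting the horizontal relation into the vertical equation gives 0.7908 T_right = 1040, so T_right = 1315 N.

T_right ≈ 1310 N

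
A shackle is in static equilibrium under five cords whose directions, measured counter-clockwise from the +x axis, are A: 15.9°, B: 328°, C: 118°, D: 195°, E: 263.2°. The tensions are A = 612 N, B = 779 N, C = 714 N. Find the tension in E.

T_E ≈ 146 N

Resolve: ΣF_x = 612 cos 15.9° + 779 cos 328° + 714 cos 118° + T_D cos 195° + T_E cos 263.2° = 0.
        ΣF_y = 612 sin 15.9° + 779 sin 328° + 714 sin 118° + T_D sin 195° + T_E sin 263.2° = 0.
The known terms sum to (914, 385.3) N, so -0.9659 T_D − 0.1184 T_E = -914 and -0.2588 T_D − 0.9930 T_E = -385.3.
Solving simultaneously: T_D = 928.4 N, T_E = 146 N.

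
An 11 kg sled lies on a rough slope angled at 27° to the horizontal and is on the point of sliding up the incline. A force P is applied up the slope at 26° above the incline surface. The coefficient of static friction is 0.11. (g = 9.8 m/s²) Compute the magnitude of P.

P ≈ 62.8 N

On the verge of sliding up the incline, friction equals μN and acts down the slope.
Perpendicular: N + P sin 26° = W cos 27° = 96.05 N.
Along incline: P cos 26° = W sin 27° + μN  with W sin 27° = 48.94 N.
Solving the pair for P and N: P = 62.84 N, N = 68.51 N (and f = μN = 7.536 N).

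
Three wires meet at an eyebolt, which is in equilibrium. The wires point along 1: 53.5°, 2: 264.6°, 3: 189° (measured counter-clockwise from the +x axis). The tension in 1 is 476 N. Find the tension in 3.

T_3 ≈ 254 N

Resolve: ΣF_x = 476 cos 53.5° + T_2 cos 264.6° + T_3 cos 189° = 0.
        ΣF_y = 476 sin 53.5° + T_2 sin 264.6° + T_3 sin 189° = 0.
The known terms sum to (283.1, 382.6) N, so -0.0941 T_2 − 0.9877 T_3 = -283.1 and -0.9956 T_2 − 0.1564 T_3 = -382.6.
Solving simultaneously: T_2 = 344.5 N, T_3 = 253.8 N.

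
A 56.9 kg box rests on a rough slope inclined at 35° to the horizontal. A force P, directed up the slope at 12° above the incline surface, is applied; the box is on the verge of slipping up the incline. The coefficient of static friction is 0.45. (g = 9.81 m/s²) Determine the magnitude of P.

P ≈ 491 N

On the verge of sliding up the incline, friction equals μN and acts down the slope.
Perpendicular: N + P sin 12° = W cos 35° = 457.2 N.
Along incline: P cos 12° = W sin 35° + μN  with W sin 35° = 320.2 N.
Solving the pair for P and N: P = 490.7 N, N = 355.2 N (and f = μN = 159.8 N).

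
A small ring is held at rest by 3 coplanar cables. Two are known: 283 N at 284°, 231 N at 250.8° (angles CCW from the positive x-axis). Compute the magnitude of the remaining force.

F ≈ 493 N

Sum the known components: ΣF_x = -7.504 N, ΣF_y = -492.7 N.
For equilibrium the remaining force must supply (−ΣF_x, −ΣF_y) = (7.504, 492.7) N.
Magnitude = √((7.504)² + (492.7)²) = 492.8 N; direction = atan2(492.7, 7.504) = 89.1°.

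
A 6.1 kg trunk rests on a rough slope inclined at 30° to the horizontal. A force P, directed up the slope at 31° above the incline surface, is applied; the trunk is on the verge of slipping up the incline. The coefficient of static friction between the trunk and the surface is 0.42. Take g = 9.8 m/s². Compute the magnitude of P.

On the verge of sliding up the incline, friction equals μN and acts down the slope.
Perpendicular: N + P sin 31° = W cos 30° = 51.77 N.
Along incline: P cos 31° = W sin 30° + μN  with W sin 30° = 29.89 N.
Solving the pair for P and N: P = 48.1 N, N = 27 N (and f = μN = 11.34 N).

P ≈ 48.1 N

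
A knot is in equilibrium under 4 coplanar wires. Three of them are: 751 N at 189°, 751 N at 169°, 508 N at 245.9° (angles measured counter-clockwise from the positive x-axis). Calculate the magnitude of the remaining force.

Sum the known components: ΣF_x = -1686 N, ΣF_y = -437.9 N.
For equilibrium the remaining force must supply (−ΣF_x, −ΣF_y) = (1686, 437.9) N.
Magnitude = √((1686)² + (437.9)²) = 1742 N; direction = atan2(437.9, 1686) = 14.6°.

F ≈ 1740 N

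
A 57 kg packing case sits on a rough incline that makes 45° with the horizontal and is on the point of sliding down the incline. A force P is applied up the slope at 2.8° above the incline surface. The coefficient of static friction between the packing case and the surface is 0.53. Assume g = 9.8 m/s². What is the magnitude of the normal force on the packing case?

On the verge of sliding down the incline, friction equals μN and acts up the slope.
Perpendicular: N + P sin 2.8° = W cos 45° = 395 N.
Along incline: P cos 2.8° + μN = W sin 45° with W sin 45° = 395 N.
Solving the pair for P and N: P = 190.8 N, N = 385.7 N (and f = μN = 204.4 N).

N ≈ 386 N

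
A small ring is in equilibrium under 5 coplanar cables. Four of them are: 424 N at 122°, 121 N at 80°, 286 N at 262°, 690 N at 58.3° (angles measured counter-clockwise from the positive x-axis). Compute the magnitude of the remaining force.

F ≈ 792 N

Sum the known components: ΣF_x = 119.1 N, ΣF_y = 782.6 N.
For equilibrium the remaining force must supply (−ΣF_x, −ΣF_y) = (-119.1, -782.6) N.
Magnitude = √((-119.1)² + (-782.6)²) = 791.6 N; direction = atan2(-782.6, -119.1) = 261.3°.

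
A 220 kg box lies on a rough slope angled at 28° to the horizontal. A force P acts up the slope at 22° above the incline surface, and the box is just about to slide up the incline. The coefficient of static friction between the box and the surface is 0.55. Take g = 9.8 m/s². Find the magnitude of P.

On the verge of sliding up the incline, friction equals μN and acts down the slope.
Perpendicular: N + P sin 22° = W cos 28° = 1904 N.
Along incline: P cos 22° = W sin 28° + μN  with W sin 28° = 1012 N.
Solving the pair for P and N: P = 1817 N, N = 1223 N (and f = μN = 672.6 N).

P ≈ 1820 N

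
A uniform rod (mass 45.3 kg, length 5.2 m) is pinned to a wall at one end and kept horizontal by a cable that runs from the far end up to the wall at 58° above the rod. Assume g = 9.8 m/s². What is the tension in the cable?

T ≈ 262 N

Take torques about the hinge: T sin 58° · 5.2 = 45.3×9.8×2.6 = 1154.2 N·m.
So T = 1154.2 / (0.8480 × 5.2) = 261.74 N.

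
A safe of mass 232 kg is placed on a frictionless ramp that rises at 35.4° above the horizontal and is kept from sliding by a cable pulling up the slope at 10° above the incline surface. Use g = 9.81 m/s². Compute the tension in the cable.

T ≈ 1340 N

Take axes along and perpendicular to the incline. Weight components: W sin 35.4° = 1318 N down-slope, W cos 35.4° = 1855 N into the surface.
Along incline: T cos 10° = W sin 35.4° → T = 1339 N.
Perpendicular: N = W cos 35.4° − T sin 10° = 1623 N.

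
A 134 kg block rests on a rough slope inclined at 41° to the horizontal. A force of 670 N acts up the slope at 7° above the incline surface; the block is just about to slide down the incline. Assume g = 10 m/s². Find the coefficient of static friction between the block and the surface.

μ ≈ 0.230

On the verge of sliding down the incline, friction is at its maximum μN and acts up the slope.
Perpendicular to incline: N = W cos 41° − P sin 7° = 1011 − 81.65 = 929.7 N.
Along incline: P cos 7° + μN = W sin 41° → μ = (W sin 41° − P cos 7°) / N = 0.2303.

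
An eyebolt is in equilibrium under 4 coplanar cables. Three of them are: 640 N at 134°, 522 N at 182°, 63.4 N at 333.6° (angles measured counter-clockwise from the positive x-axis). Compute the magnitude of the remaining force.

Sum the known components: ΣF_x = -909.5 N, ΣF_y = 414 N.
For equilibrium the remaining force must supply (−ΣF_x, −ΣF_y) = (909.5, -414) N.
Magnitude = √((909.5)² + (-414)²) = 999.3 N; direction = atan2(-414, 909.5) = 335.5°.

F ≈ 999 N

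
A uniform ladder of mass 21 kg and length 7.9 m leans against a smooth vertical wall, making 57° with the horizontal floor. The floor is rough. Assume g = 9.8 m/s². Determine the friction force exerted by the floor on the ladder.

Torques about the foot: N_wall · 7.9 sin 57° = 21×9.8×3.95 cos 57° → N_wall = 66.824 N.
ΣF_x = 0: f_floor = N_wall = 66.824 N.

f ≈ 66.8 N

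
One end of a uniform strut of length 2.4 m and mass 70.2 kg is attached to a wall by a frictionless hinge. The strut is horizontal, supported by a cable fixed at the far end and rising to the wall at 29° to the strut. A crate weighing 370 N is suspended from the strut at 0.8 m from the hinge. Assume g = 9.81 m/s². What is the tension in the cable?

T ≈ 965 N

Take torques about the hinge: T sin 29° · 2.4 = 70.2×9.81×1.2 + 370×0.8 = 1122.4 N·m.
So T = 1122.4 / (0.4848 × 2.4) = 964.64 N.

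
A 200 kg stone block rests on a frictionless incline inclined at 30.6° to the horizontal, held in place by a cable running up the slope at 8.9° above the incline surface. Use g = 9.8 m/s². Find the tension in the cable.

Take axes along and perpendicular to the incline. Weight components: W sin 30.6° = 997.7 N down-slope, W cos 30.6° = 1687 N into the surface.
Along incline: T cos 8.9° = W sin 30.6° → T = 1010 N.
Perpendicular: N = W cos 30.6° − T sin 8.9° = 1531 N.

T ≈ 1010 N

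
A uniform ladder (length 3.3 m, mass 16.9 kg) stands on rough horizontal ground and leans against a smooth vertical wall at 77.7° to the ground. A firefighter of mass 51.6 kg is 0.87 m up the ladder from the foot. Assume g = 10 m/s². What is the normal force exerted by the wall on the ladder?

Torques about the foot: N_wall · 3.3 sin 77.7° = 16.9×10×1.65 cos 77.7° + 51.6×10×0.87 cos 77.7° → N_wall = 48.085 N.

N_wall ≈ 48.1 N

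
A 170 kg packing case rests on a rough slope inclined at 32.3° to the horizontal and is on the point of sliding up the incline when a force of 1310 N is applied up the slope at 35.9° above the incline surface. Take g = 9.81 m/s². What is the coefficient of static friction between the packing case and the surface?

μ ≈ 0.265

On the verge of sliding up the incline, friction is at its maximum μN and acts down the slope.
Perpendicular to incline: N = W cos 32.3° − P sin 35.9° = 1410 − 768.1 = 641.5 N.
Along incline: P cos 35.9° − μN = W sin 32.3° → μ = −(W sin 32.3° − P cos 35.9°) / N = 0.265.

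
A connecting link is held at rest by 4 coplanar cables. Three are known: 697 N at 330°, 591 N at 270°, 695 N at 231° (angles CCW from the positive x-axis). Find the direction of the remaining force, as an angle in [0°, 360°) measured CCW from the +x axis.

θ ≈ 96.4°

Sum the known components: ΣF_x = 166.2 N, ΣF_y = -1480 N.
For equilibrium the remaining force must supply (−ΣF_x, −ΣF_y) = (-166.2, 1480) N.
Magnitude = √((-166.2)² + (1480)²) = 1489 N; direction = atan2(1480, -166.2) = 96.4°.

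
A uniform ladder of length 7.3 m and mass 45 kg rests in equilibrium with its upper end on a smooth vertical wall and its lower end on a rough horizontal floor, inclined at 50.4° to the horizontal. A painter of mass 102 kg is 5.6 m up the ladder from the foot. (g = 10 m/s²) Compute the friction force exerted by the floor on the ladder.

f ≈ 833 N

Torques about the foot: N_wall · 7.3 sin 50.4° = 45×10×3.65 cos 50.4° + 102×10×5.6 cos 50.4° → N_wall = 833.45 N.
ΣF_x = 0: f_floor = N_wall = 833.45 N.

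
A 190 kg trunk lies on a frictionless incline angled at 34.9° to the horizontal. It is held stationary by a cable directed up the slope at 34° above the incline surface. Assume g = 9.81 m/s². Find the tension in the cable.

Take axes along and perpendicular to the incline. Weight components: W sin 34.9° = 1066 N down-slope, W cos 34.9° = 1529 N into the surface.
Along incline: T cos 34° = W sin 34.9° → T = 1286 N.
Perpendicular: N = W cos 34.9° − T sin 34° = 809.4 N.

T ≈ 1290 N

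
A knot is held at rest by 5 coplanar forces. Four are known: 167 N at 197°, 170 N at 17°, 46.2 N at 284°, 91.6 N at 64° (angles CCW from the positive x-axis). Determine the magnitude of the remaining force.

F ≈ 66.4 N

Sum the known components: ΣF_x = 54.2 N, ΣF_y = 38.38 N.
For equilibrium the remaining force must supply (−ΣF_x, −ΣF_y) = (-54.2, -38.38) N.
Magnitude = √((-54.2)² + (-38.38)²) = 66.41 N; direction = atan2(-38.38, -54.2) = 215.3°.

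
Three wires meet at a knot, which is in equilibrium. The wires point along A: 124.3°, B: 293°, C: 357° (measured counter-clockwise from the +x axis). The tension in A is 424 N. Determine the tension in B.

Resolve: ΣF_x = 424 cos 124.3° + T_B cos 293° + T_C cos 357° = 0.
        ΣF_y = 424 sin 124.3° + T_B sin 293° + T_C sin 357° = 0.
The known terms sum to (-238.9, 350.3) N, so 0.3907 T_B + 0.9986 T_C = 238.9 and -0.9205 T_B − 0.0523 T_C = -350.3.
Solving simultaneously: T_B = 375.3 N, T_C = 92.44 N.

T_B ≈ 375 N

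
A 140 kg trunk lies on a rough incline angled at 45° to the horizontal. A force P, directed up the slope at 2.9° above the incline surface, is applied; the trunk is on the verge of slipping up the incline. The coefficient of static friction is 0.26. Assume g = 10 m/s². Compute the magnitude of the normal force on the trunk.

N ≈ 928 N

On the verge of sliding up the incline, friction equals μN and acts down the slope.
Perpendicular: N + P sin 2.9° = W cos 45° = 989.9 N.
Along incline: P cos 2.9° = W sin 45° + μN  with W sin 45° = 989.9 N.
Solving the pair for P and N: P = 1233 N, N = 927.6 N (and f = μN = 241.2 N).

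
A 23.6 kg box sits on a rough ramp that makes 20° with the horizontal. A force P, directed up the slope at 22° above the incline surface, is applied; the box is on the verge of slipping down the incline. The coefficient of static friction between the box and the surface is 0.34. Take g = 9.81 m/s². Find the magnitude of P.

On the verge of sliding down the incline, friction equals μN and acts up the slope.
Perpendicular: N + P sin 22° = W cos 20° = 217.6 N.
Along incline: P cos 22° + μN = W sin 20° with W sin 20° = 79.18 N.
Solving the pair for P and N: P = 6.52 N, N = 215.1 N (and f = μN = 73.14 N).

P ≈ 6.52 N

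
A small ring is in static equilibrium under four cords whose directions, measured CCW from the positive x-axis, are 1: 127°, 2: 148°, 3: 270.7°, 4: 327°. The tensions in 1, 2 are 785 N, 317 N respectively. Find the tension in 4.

T_4 ≈ 879 N

Resolve: ΣF_x = 785 cos 127° + 317 cos 148° + T_3 cos 270.7° + T_4 cos 327° = 0.
        ΣF_y = 785 sin 127° + 317 sin 148° + T_3 sin 270.7° + T_4 sin 327° = 0.
The known terms sum to (-741.3, 794.9) N, so 0.0122 T_3 + 0.8387 T_4 = 741.3 and -0.9999 T_3 − 0.5446 T_4 = -794.9.
Solving simultaneously: T_3 = 316.1 N, T_4 = 879.2 N.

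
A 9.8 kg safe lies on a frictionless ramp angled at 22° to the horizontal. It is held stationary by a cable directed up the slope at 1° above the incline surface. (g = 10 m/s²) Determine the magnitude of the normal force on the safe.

Take axes along and perpendicular to the incline. Weight components: W sin 22° = 36.71 N down-slope, W cos 22° = 90.86 N into the surface.
Along incline: T cos 1° = W sin 22° → T = 36.72 N.
Perpendicular: N = W cos 22° − T sin 1° = 90.22 N.

N ≈ 90.2 N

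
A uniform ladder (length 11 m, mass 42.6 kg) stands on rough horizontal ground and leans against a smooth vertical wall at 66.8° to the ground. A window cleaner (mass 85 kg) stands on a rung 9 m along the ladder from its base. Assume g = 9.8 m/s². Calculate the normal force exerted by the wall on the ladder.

Torques about the foot: N_wall · 11 sin 66.8° = 42.6×9.8×5.5 cos 66.8° + 85×9.8×9 cos 66.8° → N_wall = 381.58 N.

N_wall ≈ 382 N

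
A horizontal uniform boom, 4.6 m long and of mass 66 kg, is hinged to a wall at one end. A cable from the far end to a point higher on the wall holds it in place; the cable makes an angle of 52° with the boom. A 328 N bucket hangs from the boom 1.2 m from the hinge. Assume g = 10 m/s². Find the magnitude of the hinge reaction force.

Take torques about the hinge: T sin 52° · 4.6 = 66×10×2.3 + 328×1.2 = 1911.6 N·m.
So T = 1911.6 / (0.7880 × 4.6) = 527.36 N.
ΣF_x = 0: H_x = T cos 52° = 324.68 N.
ΣF_y = 0: H_y = (66×10 + 328) − T sin 52° = 988 − 415.57 = 572.43 N.
|H| = √(H_x² + H_y²) = √((324.68)² + (572.43)²) = 658.1 N.

|H| ≈ 658 N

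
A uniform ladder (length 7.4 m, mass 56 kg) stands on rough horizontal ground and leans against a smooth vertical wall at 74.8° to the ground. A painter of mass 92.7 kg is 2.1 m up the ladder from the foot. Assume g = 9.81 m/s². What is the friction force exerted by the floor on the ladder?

Torques about the foot: N_wall · 7.4 sin 74.8° = 56×9.81×3.7 cos 74.8° + 92.7×9.81×2.1 cos 74.8° → N_wall = 144.74 N.
ΣF_x = 0: f_floor = N_wall = 144.74 N.

f ≈ 145 N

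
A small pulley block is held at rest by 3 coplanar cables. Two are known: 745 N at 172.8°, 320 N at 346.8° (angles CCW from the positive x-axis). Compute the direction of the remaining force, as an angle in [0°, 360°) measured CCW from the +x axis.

Sum the known components: ΣF_x = -427.6 N, ΣF_y = 20.3 N.
For equilibrium the remaining force must supply (−ΣF_x, −ΣF_y) = (427.6, -20.3) N.
Magnitude = √((427.6)² + (-20.3)²) = 428.1 N; direction = atan2(-20.3, 427.6) = 357.3°.

θ ≈ 357°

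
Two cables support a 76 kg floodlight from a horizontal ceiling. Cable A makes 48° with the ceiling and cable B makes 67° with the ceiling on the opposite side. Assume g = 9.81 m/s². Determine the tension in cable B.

Weight W = 76 × 9.81 = 745.6 N acts straight down.
Horizontal: T_A cos 48° = T_B cos 67°  →  T_A = 0.5839 T_B.
Vertical: T_A sin 48° + T_B sin 67° = 745.6.
Substituting the horizontal relation into the vertical equation gives 1.354 T_B = 745.6, so T_B = 550.4 N.

T_B ≈ 550 N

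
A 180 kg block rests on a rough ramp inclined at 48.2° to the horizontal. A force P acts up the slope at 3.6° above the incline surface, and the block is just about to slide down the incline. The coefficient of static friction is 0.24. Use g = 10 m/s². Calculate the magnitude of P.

P ≈ 1070 N

On the verge of sliding down the incline, friction equals μN and acts up the slope.
Perpendicular: N + P sin 3.6° = W cos 48.2° = 1200 N.
Along incline: P cos 3.6° + μN = W sin 48.2° with W sin 48.2° = 1342 N.
Solving the pair for P and N: P = 1072 N, N = 1132 N (and f = μN = 271.8 N).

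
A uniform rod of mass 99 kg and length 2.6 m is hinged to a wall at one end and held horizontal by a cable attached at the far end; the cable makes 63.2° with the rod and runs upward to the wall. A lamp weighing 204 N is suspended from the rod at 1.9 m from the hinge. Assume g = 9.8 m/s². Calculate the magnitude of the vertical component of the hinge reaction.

Take torques about the hinge: T sin 63.2° · 2.6 = 99×9.8×1.3 + 204×1.9 = 1648.9 N·m.
So T = 1648.9 / (0.8926 × 2.6) = 710.49 N.
ΣF_y = 0: H_y = (99×9.8 + 204) − T sin 63.2° = 1174.2 − 634.18 = 540.02 N.

|H_y| ≈ 540 N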